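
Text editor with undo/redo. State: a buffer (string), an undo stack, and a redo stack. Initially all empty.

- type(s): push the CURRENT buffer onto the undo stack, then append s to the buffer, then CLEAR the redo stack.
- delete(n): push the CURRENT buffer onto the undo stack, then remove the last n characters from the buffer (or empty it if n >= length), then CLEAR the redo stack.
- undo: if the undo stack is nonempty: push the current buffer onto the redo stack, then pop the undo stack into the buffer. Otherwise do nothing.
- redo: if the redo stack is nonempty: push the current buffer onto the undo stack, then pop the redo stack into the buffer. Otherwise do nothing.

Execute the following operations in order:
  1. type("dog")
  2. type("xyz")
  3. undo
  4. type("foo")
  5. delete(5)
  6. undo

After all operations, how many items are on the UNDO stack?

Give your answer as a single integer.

After op 1 (type): buf='dog' undo_depth=1 redo_depth=0
After op 2 (type): buf='dogxyz' undo_depth=2 redo_depth=0
After op 3 (undo): buf='dog' undo_depth=1 redo_depth=1
After op 4 (type): buf='dogfoo' undo_depth=2 redo_depth=0
After op 5 (delete): buf='d' undo_depth=3 redo_depth=0
After op 6 (undo): buf='dogfoo' undo_depth=2 redo_depth=1

Answer: 2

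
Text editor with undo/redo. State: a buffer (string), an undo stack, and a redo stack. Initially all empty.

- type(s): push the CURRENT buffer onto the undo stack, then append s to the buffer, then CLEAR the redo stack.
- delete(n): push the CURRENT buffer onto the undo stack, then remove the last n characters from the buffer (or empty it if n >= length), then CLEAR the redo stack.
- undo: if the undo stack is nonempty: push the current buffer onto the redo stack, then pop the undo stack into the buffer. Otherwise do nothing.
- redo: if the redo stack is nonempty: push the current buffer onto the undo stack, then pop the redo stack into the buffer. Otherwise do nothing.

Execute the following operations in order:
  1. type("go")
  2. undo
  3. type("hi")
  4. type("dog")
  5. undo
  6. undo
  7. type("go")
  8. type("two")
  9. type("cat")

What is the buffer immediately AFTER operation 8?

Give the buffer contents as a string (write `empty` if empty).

After op 1 (type): buf='go' undo_depth=1 redo_depth=0
After op 2 (undo): buf='(empty)' undo_depth=0 redo_depth=1
After op 3 (type): buf='hi' undo_depth=1 redo_depth=0
After op 4 (type): buf='hidog' undo_depth=2 redo_depth=0
After op 5 (undo): buf='hi' undo_depth=1 redo_depth=1
After op 6 (undo): buf='(empty)' undo_depth=0 redo_depth=2
After op 7 (type): buf='go' undo_depth=1 redo_depth=0
After op 8 (type): buf='gotwo' undo_depth=2 redo_depth=0

Answer: gotwo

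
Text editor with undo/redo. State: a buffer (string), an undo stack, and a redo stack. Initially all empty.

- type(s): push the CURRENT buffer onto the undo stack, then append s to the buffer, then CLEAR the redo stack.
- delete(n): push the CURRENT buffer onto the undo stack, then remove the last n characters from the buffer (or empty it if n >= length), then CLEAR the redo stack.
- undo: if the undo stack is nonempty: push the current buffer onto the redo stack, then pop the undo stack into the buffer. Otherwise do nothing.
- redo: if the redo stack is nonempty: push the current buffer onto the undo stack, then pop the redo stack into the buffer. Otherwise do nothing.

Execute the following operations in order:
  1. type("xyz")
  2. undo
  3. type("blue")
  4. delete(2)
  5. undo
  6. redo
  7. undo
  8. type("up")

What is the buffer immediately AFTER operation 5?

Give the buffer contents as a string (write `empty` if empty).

Answer: blue

Derivation:
After op 1 (type): buf='xyz' undo_depth=1 redo_depth=0
After op 2 (undo): buf='(empty)' undo_depth=0 redo_depth=1
After op 3 (type): buf='blue' undo_depth=1 redo_depth=0
After op 4 (delete): buf='bl' undo_depth=2 redo_depth=0
After op 5 (undo): buf='blue' undo_depth=1 redo_depth=1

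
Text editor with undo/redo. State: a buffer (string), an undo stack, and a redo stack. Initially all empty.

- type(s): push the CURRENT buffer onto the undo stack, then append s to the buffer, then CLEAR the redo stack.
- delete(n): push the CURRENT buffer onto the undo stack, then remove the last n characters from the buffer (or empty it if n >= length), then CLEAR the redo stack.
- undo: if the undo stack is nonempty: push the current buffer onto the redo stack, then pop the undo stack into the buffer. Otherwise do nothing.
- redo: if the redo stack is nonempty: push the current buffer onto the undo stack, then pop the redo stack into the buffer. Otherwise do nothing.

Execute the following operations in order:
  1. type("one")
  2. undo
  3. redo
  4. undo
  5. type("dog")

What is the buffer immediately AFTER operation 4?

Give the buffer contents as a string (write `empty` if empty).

After op 1 (type): buf='one' undo_depth=1 redo_depth=0
After op 2 (undo): buf='(empty)' undo_depth=0 redo_depth=1
After op 3 (redo): buf='one' undo_depth=1 redo_depth=0
After op 4 (undo): buf='(empty)' undo_depth=0 redo_depth=1

Answer: empty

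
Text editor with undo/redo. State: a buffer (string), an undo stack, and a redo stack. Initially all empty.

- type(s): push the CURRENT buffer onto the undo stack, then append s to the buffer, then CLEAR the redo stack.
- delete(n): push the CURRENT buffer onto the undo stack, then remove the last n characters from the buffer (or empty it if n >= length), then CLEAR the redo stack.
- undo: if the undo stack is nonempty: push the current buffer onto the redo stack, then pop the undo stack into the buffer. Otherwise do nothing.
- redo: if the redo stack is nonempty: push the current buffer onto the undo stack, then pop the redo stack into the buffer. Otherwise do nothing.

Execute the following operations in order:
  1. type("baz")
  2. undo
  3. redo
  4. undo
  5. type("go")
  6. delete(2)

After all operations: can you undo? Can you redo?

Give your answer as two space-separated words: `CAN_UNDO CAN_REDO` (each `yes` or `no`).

After op 1 (type): buf='baz' undo_depth=1 redo_depth=0
After op 2 (undo): buf='(empty)' undo_depth=0 redo_depth=1
After op 3 (redo): buf='baz' undo_depth=1 redo_depth=0
After op 4 (undo): buf='(empty)' undo_depth=0 redo_depth=1
After op 5 (type): buf='go' undo_depth=1 redo_depth=0
After op 6 (delete): buf='(empty)' undo_depth=2 redo_depth=0

Answer: yes no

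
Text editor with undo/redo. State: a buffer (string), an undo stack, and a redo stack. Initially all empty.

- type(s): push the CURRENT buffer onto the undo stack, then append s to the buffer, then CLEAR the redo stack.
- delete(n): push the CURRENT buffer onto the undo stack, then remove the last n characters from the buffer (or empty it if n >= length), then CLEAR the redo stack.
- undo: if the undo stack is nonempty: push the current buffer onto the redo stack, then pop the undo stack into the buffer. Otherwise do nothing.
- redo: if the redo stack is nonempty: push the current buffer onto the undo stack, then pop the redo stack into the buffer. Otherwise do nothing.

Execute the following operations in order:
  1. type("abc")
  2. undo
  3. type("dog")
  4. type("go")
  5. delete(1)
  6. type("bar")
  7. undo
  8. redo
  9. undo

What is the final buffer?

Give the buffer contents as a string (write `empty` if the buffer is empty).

After op 1 (type): buf='abc' undo_depth=1 redo_depth=0
After op 2 (undo): buf='(empty)' undo_depth=0 redo_depth=1
After op 3 (type): buf='dog' undo_depth=1 redo_depth=0
After op 4 (type): buf='doggo' undo_depth=2 redo_depth=0
After op 5 (delete): buf='dogg' undo_depth=3 redo_depth=0
After op 6 (type): buf='doggbar' undo_depth=4 redo_depth=0
After op 7 (undo): buf='dogg' undo_depth=3 redo_depth=1
After op 8 (redo): buf='doggbar' undo_depth=4 redo_depth=0
After op 9 (undo): buf='dogg' undo_depth=3 redo_depth=1

Answer: dogg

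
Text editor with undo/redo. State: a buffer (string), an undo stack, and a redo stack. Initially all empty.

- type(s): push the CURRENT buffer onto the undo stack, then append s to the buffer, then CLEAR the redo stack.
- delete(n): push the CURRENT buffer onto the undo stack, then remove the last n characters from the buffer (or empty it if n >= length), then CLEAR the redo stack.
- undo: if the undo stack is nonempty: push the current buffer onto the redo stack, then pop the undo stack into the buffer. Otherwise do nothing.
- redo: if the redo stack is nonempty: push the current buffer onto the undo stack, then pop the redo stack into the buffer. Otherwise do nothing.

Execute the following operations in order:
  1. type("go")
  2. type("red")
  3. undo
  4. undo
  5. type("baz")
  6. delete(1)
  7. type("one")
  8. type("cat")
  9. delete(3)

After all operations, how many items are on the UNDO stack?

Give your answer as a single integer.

After op 1 (type): buf='go' undo_depth=1 redo_depth=0
After op 2 (type): buf='gored' undo_depth=2 redo_depth=0
After op 3 (undo): buf='go' undo_depth=1 redo_depth=1
After op 4 (undo): buf='(empty)' undo_depth=0 redo_depth=2
After op 5 (type): buf='baz' undo_depth=1 redo_depth=0
After op 6 (delete): buf='ba' undo_depth=2 redo_depth=0
After op 7 (type): buf='baone' undo_depth=3 redo_depth=0
After op 8 (type): buf='baonecat' undo_depth=4 redo_depth=0
After op 9 (delete): buf='baone' undo_depth=5 redo_depth=0

Answer: 5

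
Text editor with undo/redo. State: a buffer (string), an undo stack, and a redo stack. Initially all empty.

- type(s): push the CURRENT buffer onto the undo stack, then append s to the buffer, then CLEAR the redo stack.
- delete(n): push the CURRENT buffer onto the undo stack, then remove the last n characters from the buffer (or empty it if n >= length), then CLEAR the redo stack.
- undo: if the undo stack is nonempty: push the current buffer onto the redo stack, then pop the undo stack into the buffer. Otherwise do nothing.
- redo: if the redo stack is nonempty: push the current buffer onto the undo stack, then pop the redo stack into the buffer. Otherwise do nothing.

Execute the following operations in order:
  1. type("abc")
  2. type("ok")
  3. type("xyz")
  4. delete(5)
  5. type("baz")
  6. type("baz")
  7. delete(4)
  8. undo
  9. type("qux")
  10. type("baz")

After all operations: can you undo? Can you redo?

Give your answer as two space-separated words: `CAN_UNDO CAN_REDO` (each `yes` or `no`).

Answer: yes no

Derivation:
After op 1 (type): buf='abc' undo_depth=1 redo_depth=0
After op 2 (type): buf='abcok' undo_depth=2 redo_depth=0
After op 3 (type): buf='abcokxyz' undo_depth=3 redo_depth=0
After op 4 (delete): buf='abc' undo_depth=4 redo_depth=0
After op 5 (type): buf='abcbaz' undo_depth=5 redo_depth=0
After op 6 (type): buf='abcbazbaz' undo_depth=6 redo_depth=0
After op 7 (delete): buf='abcba' undo_depth=7 redo_depth=0
After op 8 (undo): buf='abcbazbaz' undo_depth=6 redo_depth=1
After op 9 (type): buf='abcbazbazqux' undo_depth=7 redo_depth=0
After op 10 (type): buf='abcbazbazquxbaz' undo_depth=8 redo_depth=0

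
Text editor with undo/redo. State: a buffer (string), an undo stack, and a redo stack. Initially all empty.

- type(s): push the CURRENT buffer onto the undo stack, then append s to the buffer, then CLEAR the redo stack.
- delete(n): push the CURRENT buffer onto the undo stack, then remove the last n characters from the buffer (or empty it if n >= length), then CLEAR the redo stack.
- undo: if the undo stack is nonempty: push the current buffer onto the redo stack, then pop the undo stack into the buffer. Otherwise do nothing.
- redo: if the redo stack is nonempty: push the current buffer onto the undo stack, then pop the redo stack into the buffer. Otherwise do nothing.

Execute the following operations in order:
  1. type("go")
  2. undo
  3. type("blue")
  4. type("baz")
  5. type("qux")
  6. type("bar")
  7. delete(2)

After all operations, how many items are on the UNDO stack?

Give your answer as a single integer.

After op 1 (type): buf='go' undo_depth=1 redo_depth=0
After op 2 (undo): buf='(empty)' undo_depth=0 redo_depth=1
After op 3 (type): buf='blue' undo_depth=1 redo_depth=0
After op 4 (type): buf='bluebaz' undo_depth=2 redo_depth=0
After op 5 (type): buf='bluebazqux' undo_depth=3 redo_depth=0
After op 6 (type): buf='bluebazquxbar' undo_depth=4 redo_depth=0
After op 7 (delete): buf='bluebazquxb' undo_depth=5 redo_depth=0

Answer: 5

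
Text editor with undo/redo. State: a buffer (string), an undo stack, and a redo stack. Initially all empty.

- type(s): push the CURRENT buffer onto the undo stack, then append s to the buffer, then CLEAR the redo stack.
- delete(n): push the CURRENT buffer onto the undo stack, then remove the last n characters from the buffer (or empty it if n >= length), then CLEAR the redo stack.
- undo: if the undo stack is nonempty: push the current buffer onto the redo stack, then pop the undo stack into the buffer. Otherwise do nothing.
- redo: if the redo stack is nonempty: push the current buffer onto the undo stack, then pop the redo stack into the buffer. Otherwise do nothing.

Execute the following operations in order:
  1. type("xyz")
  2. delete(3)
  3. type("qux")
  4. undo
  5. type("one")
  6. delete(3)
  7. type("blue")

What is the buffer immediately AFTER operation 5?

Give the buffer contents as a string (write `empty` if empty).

After op 1 (type): buf='xyz' undo_depth=1 redo_depth=0
After op 2 (delete): buf='(empty)' undo_depth=2 redo_depth=0
After op 3 (type): buf='qux' undo_depth=3 redo_depth=0
After op 4 (undo): buf='(empty)' undo_depth=2 redo_depth=1
After op 5 (type): buf='one' undo_depth=3 redo_depth=0

Answer: one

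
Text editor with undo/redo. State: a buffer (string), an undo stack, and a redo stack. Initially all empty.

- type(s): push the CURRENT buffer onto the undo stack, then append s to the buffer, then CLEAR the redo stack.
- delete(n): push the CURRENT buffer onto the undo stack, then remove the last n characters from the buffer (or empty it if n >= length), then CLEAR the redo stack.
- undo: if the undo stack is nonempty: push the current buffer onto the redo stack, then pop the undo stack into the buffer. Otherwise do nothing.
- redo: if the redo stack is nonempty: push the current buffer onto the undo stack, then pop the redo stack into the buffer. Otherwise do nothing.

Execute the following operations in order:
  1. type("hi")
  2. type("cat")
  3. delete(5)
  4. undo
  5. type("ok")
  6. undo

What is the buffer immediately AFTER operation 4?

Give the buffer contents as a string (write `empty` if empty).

After op 1 (type): buf='hi' undo_depth=1 redo_depth=0
After op 2 (type): buf='hicat' undo_depth=2 redo_depth=0
After op 3 (delete): buf='(empty)' undo_depth=3 redo_depth=0
After op 4 (undo): buf='hicat' undo_depth=2 redo_depth=1

Answer: hicat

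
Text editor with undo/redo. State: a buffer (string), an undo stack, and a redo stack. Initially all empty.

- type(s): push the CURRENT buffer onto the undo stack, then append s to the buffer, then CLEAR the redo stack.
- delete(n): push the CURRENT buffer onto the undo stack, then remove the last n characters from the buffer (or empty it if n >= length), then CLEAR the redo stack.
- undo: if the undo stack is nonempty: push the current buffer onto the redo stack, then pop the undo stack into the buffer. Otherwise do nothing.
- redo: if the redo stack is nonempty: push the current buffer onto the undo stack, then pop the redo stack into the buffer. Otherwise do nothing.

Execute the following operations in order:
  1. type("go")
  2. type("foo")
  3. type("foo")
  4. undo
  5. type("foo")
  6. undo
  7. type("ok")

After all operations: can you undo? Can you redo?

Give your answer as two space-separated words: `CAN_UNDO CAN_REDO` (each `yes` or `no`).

After op 1 (type): buf='go' undo_depth=1 redo_depth=0
After op 2 (type): buf='gofoo' undo_depth=2 redo_depth=0
After op 3 (type): buf='gofoofoo' undo_depth=3 redo_depth=0
After op 4 (undo): buf='gofoo' undo_depth=2 redo_depth=1
After op 5 (type): buf='gofoofoo' undo_depth=3 redo_depth=0
After op 6 (undo): buf='gofoo' undo_depth=2 redo_depth=1
After op 7 (type): buf='gofoook' undo_depth=3 redo_depth=0

Answer: yes no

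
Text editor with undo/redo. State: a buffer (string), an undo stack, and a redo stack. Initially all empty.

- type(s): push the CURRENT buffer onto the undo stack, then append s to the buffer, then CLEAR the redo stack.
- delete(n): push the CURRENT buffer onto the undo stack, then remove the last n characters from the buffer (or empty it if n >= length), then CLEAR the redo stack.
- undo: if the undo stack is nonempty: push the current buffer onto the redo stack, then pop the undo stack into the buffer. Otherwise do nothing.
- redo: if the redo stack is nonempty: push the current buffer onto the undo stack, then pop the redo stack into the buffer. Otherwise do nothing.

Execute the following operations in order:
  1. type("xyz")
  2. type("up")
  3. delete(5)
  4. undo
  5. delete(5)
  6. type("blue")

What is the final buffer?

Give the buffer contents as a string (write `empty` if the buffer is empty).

Answer: blue

Derivation:
After op 1 (type): buf='xyz' undo_depth=1 redo_depth=0
After op 2 (type): buf='xyzup' undo_depth=2 redo_depth=0
After op 3 (delete): buf='(empty)' undo_depth=3 redo_depth=0
After op 4 (undo): buf='xyzup' undo_depth=2 redo_depth=1
After op 5 (delete): buf='(empty)' undo_depth=3 redo_depth=0
After op 6 (type): buf='blue' undo_depth=4 redo_depth=0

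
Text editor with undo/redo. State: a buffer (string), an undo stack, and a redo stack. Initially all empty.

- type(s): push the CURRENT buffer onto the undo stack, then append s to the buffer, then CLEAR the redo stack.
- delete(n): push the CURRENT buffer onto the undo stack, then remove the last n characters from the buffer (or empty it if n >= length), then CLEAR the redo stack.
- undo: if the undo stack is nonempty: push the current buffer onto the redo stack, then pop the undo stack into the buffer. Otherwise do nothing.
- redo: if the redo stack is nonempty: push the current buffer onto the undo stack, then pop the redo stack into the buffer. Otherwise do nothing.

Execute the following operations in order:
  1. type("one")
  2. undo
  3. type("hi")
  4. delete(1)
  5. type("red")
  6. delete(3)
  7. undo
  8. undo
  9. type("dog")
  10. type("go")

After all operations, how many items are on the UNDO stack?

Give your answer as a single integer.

After op 1 (type): buf='one' undo_depth=1 redo_depth=0
After op 2 (undo): buf='(empty)' undo_depth=0 redo_depth=1
After op 3 (type): buf='hi' undo_depth=1 redo_depth=0
After op 4 (delete): buf='h' undo_depth=2 redo_depth=0
After op 5 (type): buf='hred' undo_depth=3 redo_depth=0
After op 6 (delete): buf='h' undo_depth=4 redo_depth=0
After op 7 (undo): buf='hred' undo_depth=3 redo_depth=1
After op 8 (undo): buf='h' undo_depth=2 redo_depth=2
After op 9 (type): buf='hdog' undo_depth=3 redo_depth=0
After op 10 (type): buf='hdoggo' undo_depth=4 redo_depth=0

Answer: 4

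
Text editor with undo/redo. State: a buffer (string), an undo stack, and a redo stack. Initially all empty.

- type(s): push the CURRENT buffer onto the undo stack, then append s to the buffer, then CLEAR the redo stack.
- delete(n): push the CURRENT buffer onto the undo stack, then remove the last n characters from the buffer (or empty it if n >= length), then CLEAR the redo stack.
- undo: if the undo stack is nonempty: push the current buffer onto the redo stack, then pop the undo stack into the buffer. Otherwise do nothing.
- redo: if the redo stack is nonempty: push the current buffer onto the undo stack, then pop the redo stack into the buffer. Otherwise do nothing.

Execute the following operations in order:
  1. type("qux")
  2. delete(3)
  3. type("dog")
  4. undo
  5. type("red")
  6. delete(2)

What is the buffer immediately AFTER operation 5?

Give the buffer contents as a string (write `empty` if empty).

After op 1 (type): buf='qux' undo_depth=1 redo_depth=0
After op 2 (delete): buf='(empty)' undo_depth=2 redo_depth=0
After op 3 (type): buf='dog' undo_depth=3 redo_depth=0
After op 4 (undo): buf='(empty)' undo_depth=2 redo_depth=1
After op 5 (type): buf='red' undo_depth=3 redo_depth=0

Answer: red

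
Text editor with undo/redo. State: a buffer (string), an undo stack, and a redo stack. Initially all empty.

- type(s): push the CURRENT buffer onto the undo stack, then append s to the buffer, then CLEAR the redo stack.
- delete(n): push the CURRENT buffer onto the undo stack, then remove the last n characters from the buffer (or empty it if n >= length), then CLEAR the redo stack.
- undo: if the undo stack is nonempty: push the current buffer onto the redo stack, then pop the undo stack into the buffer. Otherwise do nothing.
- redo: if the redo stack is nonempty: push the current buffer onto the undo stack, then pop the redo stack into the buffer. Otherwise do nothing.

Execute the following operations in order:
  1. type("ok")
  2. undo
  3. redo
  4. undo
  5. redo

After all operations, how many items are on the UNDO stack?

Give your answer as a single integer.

After op 1 (type): buf='ok' undo_depth=1 redo_depth=0
After op 2 (undo): buf='(empty)' undo_depth=0 redo_depth=1
After op 3 (redo): buf='ok' undo_depth=1 redo_depth=0
After op 4 (undo): buf='(empty)' undo_depth=0 redo_depth=1
After op 5 (redo): buf='ok' undo_depth=1 redo_depth=0

Answer: 1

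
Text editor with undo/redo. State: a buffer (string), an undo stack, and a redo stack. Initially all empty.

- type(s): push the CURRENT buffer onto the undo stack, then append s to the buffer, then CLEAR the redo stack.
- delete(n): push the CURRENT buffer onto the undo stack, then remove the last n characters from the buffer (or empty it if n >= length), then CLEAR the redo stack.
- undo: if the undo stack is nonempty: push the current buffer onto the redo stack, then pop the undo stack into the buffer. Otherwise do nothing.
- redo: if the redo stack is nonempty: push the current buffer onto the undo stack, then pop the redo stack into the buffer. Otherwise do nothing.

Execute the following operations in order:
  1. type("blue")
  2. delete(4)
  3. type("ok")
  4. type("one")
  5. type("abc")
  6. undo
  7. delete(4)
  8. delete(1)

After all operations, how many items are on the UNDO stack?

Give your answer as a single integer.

After op 1 (type): buf='blue' undo_depth=1 redo_depth=0
After op 2 (delete): buf='(empty)' undo_depth=2 redo_depth=0
After op 3 (type): buf='ok' undo_depth=3 redo_depth=0
After op 4 (type): buf='okone' undo_depth=4 redo_depth=0
After op 5 (type): buf='okoneabc' undo_depth=5 redo_depth=0
After op 6 (undo): buf='okone' undo_depth=4 redo_depth=1
After op 7 (delete): buf='o' undo_depth=5 redo_depth=0
After op 8 (delete): buf='(empty)' undo_depth=6 redo_depth=0

Answer: 6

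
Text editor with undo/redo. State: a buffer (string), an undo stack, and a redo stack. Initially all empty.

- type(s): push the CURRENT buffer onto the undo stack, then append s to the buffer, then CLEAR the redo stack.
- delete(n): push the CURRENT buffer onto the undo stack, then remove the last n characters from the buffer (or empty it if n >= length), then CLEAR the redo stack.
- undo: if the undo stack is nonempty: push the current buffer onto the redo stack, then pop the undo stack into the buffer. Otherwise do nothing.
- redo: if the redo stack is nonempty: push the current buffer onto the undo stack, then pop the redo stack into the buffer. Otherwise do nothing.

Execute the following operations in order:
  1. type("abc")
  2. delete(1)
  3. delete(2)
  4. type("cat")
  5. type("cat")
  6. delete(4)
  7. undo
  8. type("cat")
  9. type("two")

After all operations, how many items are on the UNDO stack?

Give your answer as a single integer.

After op 1 (type): buf='abc' undo_depth=1 redo_depth=0
After op 2 (delete): buf='ab' undo_depth=2 redo_depth=0
After op 3 (delete): buf='(empty)' undo_depth=3 redo_depth=0
After op 4 (type): buf='cat' undo_depth=4 redo_depth=0
After op 5 (type): buf='catcat' undo_depth=5 redo_depth=0
After op 6 (delete): buf='ca' undo_depth=6 redo_depth=0
After op 7 (undo): buf='catcat' undo_depth=5 redo_depth=1
After op 8 (type): buf='catcatcat' undo_depth=6 redo_depth=0
After op 9 (type): buf='catcatcattwo' undo_depth=7 redo_depth=0

Answer: 7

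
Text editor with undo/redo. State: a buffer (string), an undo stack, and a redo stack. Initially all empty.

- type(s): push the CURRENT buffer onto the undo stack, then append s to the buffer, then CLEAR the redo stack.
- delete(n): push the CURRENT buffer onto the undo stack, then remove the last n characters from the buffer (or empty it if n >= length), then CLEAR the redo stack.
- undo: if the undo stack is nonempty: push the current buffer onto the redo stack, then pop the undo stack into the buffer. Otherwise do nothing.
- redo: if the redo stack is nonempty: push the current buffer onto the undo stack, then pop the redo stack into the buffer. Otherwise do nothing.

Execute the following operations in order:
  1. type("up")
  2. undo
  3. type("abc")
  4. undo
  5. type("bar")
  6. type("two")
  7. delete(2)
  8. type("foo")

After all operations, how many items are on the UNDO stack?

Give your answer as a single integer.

After op 1 (type): buf='up' undo_depth=1 redo_depth=0
After op 2 (undo): buf='(empty)' undo_depth=0 redo_depth=1
After op 3 (type): buf='abc' undo_depth=1 redo_depth=0
After op 4 (undo): buf='(empty)' undo_depth=0 redo_depth=1
After op 5 (type): buf='bar' undo_depth=1 redo_depth=0
After op 6 (type): buf='bartwo' undo_depth=2 redo_depth=0
After op 7 (delete): buf='bart' undo_depth=3 redo_depth=0
After op 8 (type): buf='bartfoo' undo_depth=4 redo_depth=0

Answer: 4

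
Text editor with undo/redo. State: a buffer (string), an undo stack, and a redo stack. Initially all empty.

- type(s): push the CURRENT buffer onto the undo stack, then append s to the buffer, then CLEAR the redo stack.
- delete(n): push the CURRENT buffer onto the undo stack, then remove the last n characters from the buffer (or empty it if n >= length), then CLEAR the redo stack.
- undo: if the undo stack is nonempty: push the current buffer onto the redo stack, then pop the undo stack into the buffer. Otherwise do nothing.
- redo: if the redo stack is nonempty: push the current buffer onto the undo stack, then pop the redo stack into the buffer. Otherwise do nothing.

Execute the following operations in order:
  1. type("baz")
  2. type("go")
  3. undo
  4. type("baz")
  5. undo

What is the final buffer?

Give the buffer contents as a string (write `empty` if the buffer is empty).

After op 1 (type): buf='baz' undo_depth=1 redo_depth=0
After op 2 (type): buf='bazgo' undo_depth=2 redo_depth=0
After op 3 (undo): buf='baz' undo_depth=1 redo_depth=1
After op 4 (type): buf='bazbaz' undo_depth=2 redo_depth=0
After op 5 (undo): buf='baz' undo_depth=1 redo_depth=1

Answer: baz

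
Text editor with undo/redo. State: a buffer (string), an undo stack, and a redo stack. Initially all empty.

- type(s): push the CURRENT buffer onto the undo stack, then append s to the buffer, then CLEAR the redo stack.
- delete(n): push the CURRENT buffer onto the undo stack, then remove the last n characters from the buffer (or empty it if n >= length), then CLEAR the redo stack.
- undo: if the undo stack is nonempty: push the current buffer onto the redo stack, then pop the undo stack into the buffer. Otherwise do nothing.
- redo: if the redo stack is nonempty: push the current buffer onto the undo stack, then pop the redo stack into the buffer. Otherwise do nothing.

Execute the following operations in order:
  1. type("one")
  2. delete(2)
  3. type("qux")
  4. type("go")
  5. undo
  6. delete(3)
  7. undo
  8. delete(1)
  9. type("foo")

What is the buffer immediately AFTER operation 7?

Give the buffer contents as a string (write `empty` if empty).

After op 1 (type): buf='one' undo_depth=1 redo_depth=0
After op 2 (delete): buf='o' undo_depth=2 redo_depth=0
After op 3 (type): buf='oqux' undo_depth=3 redo_depth=0
After op 4 (type): buf='oquxgo' undo_depth=4 redo_depth=0
After op 5 (undo): buf='oqux' undo_depth=3 redo_depth=1
After op 6 (delete): buf='o' undo_depth=4 redo_depth=0
After op 7 (undo): buf='oqux' undo_depth=3 redo_depth=1

Answer: oqux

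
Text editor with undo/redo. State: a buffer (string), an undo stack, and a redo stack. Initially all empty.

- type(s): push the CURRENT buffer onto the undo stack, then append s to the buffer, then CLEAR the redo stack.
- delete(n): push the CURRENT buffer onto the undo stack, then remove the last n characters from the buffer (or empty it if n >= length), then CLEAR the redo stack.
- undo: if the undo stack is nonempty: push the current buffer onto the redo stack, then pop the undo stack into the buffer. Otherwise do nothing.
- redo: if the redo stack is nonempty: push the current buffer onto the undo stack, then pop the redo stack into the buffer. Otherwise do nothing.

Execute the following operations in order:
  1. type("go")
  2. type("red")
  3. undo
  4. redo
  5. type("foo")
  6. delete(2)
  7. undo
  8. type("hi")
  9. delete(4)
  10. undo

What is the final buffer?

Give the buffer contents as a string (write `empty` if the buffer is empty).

Answer: goredfoohi

Derivation:
After op 1 (type): buf='go' undo_depth=1 redo_depth=0
After op 2 (type): buf='gored' undo_depth=2 redo_depth=0
After op 3 (undo): buf='go' undo_depth=1 redo_depth=1
After op 4 (redo): buf='gored' undo_depth=2 redo_depth=0
After op 5 (type): buf='goredfoo' undo_depth=3 redo_depth=0
After op 6 (delete): buf='goredf' undo_depth=4 redo_depth=0
After op 7 (undo): buf='goredfoo' undo_depth=3 redo_depth=1
After op 8 (type): buf='goredfoohi' undo_depth=4 redo_depth=0
After op 9 (delete): buf='goredf' undo_depth=5 redo_depth=0
After op 10 (undo): buf='goredfoohi' undo_depth=4 redo_depth=1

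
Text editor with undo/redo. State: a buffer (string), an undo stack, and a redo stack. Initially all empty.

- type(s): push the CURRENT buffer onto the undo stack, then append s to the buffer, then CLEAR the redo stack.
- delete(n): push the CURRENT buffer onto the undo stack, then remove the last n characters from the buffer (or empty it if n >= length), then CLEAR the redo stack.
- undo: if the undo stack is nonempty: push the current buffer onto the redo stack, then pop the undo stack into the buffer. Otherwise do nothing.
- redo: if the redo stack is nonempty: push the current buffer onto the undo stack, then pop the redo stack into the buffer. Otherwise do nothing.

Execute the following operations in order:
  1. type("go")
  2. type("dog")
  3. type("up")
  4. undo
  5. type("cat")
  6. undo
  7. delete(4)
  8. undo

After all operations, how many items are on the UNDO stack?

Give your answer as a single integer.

After op 1 (type): buf='go' undo_depth=1 redo_depth=0
After op 2 (type): buf='godog' undo_depth=2 redo_depth=0
After op 3 (type): buf='godogup' undo_depth=3 redo_depth=0
After op 4 (undo): buf='godog' undo_depth=2 redo_depth=1
After op 5 (type): buf='godogcat' undo_depth=3 redo_depth=0
After op 6 (undo): buf='godog' undo_depth=2 redo_depth=1
After op 7 (delete): buf='g' undo_depth=3 redo_depth=0
After op 8 (undo): buf='godog' undo_depth=2 redo_depth=1

Answer: 2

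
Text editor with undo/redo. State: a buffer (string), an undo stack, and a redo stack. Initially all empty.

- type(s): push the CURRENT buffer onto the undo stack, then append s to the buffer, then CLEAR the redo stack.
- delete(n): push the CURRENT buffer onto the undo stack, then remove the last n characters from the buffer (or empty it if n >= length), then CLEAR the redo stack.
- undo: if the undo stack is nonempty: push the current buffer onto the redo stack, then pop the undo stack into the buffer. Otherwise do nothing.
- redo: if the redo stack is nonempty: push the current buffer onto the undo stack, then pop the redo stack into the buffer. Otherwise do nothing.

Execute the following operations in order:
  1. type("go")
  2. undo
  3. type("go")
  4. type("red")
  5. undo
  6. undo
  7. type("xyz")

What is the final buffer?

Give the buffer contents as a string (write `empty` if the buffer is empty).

After op 1 (type): buf='go' undo_depth=1 redo_depth=0
After op 2 (undo): buf='(empty)' undo_depth=0 redo_depth=1
After op 3 (type): buf='go' undo_depth=1 redo_depth=0
After op 4 (type): buf='gored' undo_depth=2 redo_depth=0
After op 5 (undo): buf='go' undo_depth=1 redo_depth=1
After op 6 (undo): buf='(empty)' undo_depth=0 redo_depth=2
After op 7 (type): buf='xyz' undo_depth=1 redo_depth=0

Answer: xyz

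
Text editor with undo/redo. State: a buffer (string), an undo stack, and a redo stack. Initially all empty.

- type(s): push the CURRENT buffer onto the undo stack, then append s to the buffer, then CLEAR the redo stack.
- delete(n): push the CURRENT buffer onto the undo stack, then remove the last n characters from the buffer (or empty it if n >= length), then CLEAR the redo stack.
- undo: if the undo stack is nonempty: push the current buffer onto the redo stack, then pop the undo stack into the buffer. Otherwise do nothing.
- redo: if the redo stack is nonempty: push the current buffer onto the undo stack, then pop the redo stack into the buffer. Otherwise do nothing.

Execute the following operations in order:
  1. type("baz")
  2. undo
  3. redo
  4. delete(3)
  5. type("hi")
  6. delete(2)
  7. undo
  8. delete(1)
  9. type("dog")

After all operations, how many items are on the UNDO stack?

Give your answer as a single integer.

Answer: 5

Derivation:
After op 1 (type): buf='baz' undo_depth=1 redo_depth=0
After op 2 (undo): buf='(empty)' undo_depth=0 redo_depth=1
After op 3 (redo): buf='baz' undo_depth=1 redo_depth=0
After op 4 (delete): buf='(empty)' undo_depth=2 redo_depth=0
After op 5 (type): buf='hi' undo_depth=3 redo_depth=0
After op 6 (delete): buf='(empty)' undo_depth=4 redo_depth=0
After op 7 (undo): buf='hi' undo_depth=3 redo_depth=1
After op 8 (delete): buf='h' undo_depth=4 redo_depth=0
After op 9 (type): buf='hdog' undo_depth=5 redo_depth=0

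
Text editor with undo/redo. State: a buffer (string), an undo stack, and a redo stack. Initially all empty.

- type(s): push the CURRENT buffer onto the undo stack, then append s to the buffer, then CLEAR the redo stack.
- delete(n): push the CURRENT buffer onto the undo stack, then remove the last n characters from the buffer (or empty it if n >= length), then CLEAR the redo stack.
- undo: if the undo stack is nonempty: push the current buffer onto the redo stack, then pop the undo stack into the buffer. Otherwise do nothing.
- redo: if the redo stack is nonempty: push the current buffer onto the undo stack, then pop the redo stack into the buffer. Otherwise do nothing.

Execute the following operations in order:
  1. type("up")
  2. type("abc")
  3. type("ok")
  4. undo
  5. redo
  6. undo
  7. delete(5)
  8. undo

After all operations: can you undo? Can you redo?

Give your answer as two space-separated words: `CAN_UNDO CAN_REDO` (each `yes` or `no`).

Answer: yes yes

Derivation:
After op 1 (type): buf='up' undo_depth=1 redo_depth=0
After op 2 (type): buf='upabc' undo_depth=2 redo_depth=0
After op 3 (type): buf='upabcok' undo_depth=3 redo_depth=0
After op 4 (undo): buf='upabc' undo_depth=2 redo_depth=1
After op 5 (redo): buf='upabcok' undo_depth=3 redo_depth=0
After op 6 (undo): buf='upabc' undo_depth=2 redo_depth=1
After op 7 (delete): buf='(empty)' undo_depth=3 redo_depth=0
After op 8 (undo): buf='upabc' undo_depth=2 redo_depth=1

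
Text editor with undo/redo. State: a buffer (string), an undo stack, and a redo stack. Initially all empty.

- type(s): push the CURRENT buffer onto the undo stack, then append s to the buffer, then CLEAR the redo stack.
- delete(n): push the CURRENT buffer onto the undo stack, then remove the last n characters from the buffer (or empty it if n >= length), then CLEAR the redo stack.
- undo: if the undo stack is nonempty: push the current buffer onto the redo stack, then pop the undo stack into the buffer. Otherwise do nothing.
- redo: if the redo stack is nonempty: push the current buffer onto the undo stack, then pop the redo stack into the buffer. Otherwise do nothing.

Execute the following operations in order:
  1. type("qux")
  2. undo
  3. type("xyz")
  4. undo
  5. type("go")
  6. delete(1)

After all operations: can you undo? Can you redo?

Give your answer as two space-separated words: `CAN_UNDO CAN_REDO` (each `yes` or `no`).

Answer: yes no

Derivation:
After op 1 (type): buf='qux' undo_depth=1 redo_depth=0
After op 2 (undo): buf='(empty)' undo_depth=0 redo_depth=1
After op 3 (type): buf='xyz' undo_depth=1 redo_depth=0
After op 4 (undo): buf='(empty)' undo_depth=0 redo_depth=1
After op 5 (type): buf='go' undo_depth=1 redo_depth=0
After op 6 (delete): buf='g' undo_depth=2 redo_depth=0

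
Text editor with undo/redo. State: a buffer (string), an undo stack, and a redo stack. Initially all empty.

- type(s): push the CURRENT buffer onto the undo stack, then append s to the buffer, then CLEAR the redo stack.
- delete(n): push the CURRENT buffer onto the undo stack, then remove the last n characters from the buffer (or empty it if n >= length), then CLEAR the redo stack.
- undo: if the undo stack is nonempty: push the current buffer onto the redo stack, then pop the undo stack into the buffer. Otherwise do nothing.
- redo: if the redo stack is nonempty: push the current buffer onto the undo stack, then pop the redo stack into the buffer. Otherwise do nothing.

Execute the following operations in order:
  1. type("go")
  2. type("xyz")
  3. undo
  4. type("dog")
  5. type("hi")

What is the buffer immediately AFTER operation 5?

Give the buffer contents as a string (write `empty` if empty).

After op 1 (type): buf='go' undo_depth=1 redo_depth=0
After op 2 (type): buf='goxyz' undo_depth=2 redo_depth=0
After op 3 (undo): buf='go' undo_depth=1 redo_depth=1
After op 4 (type): buf='godog' undo_depth=2 redo_depth=0
After op 5 (type): buf='godoghi' undo_depth=3 redo_depth=0

Answer: godoghi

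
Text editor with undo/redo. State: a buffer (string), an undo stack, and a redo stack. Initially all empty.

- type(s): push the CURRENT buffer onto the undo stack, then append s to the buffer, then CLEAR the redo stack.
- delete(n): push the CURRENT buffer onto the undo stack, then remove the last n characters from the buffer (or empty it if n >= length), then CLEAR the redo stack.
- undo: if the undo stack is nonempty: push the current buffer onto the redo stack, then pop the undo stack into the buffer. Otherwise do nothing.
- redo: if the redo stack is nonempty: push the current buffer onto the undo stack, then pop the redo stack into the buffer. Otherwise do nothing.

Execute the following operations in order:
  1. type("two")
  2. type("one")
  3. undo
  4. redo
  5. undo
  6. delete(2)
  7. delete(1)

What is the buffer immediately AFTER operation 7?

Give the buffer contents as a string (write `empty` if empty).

Answer: empty

Derivation:
After op 1 (type): buf='two' undo_depth=1 redo_depth=0
After op 2 (type): buf='twoone' undo_depth=2 redo_depth=0
After op 3 (undo): buf='two' undo_depth=1 redo_depth=1
After op 4 (redo): buf='twoone' undo_depth=2 redo_depth=0
After op 5 (undo): buf='two' undo_depth=1 redo_depth=1
After op 6 (delete): buf='t' undo_depth=2 redo_depth=0
After op 7 (delete): buf='(empty)' undo_depth=3 redo_depth=0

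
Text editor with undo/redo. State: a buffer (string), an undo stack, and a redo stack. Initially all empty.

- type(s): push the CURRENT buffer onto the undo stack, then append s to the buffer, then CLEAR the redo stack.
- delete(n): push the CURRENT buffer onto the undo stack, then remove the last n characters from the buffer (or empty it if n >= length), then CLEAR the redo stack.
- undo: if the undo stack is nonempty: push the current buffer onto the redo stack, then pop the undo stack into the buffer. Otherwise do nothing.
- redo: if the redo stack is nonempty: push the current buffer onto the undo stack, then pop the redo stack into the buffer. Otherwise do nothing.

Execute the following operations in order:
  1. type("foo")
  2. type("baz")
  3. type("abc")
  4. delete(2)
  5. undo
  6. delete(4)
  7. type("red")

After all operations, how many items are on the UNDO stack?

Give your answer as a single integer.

Answer: 5

Derivation:
After op 1 (type): buf='foo' undo_depth=1 redo_depth=0
After op 2 (type): buf='foobaz' undo_depth=2 redo_depth=0
After op 3 (type): buf='foobazabc' undo_depth=3 redo_depth=0
After op 4 (delete): buf='foobaza' undo_depth=4 redo_depth=0
After op 5 (undo): buf='foobazabc' undo_depth=3 redo_depth=1
After op 6 (delete): buf='fooba' undo_depth=4 redo_depth=0
After op 7 (type): buf='foobared' undo_depth=5 redo_depth=0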